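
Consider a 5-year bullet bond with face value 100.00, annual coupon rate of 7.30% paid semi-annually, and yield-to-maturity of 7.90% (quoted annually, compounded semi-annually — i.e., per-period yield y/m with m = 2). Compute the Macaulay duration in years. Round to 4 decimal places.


Answer: Macaulay duration = 4.2670 years

Derivation:
Coupon per period c = face * coupon_rate / m = 3.650000
Periods per year m = 2; per-period yield y/m = 0.039500
Number of cashflows N = 10
Cashflows (t years, CF_t, discount factor 1/(1+y/m)^(m*t), PV):
  t = 0.5000: CF_t = 3.650000, DF = 0.962001, PV = 3.511304
  t = 1.0000: CF_t = 3.650000, DF = 0.925446, PV = 3.377877
  t = 1.5000: CF_t = 3.650000, DF = 0.890280, PV = 3.249521
  t = 2.0000: CF_t = 3.650000, DF = 0.856450, PV = 3.126043
  t = 2.5000: CF_t = 3.650000, DF = 0.823906, PV = 3.007256
  t = 3.0000: CF_t = 3.650000, DF = 0.792598, PV = 2.892983
  t = 3.5000: CF_t = 3.650000, DF = 0.762480, PV = 2.783053
  t = 4.0000: CF_t = 3.650000, DF = 0.733507, PV = 2.677299
  t = 4.5000: CF_t = 3.650000, DF = 0.705634, PV = 2.575564
  t = 5.0000: CF_t = 103.650000, DF = 0.678821, PV = 70.359763
Price P = sum_t PV_t = 97.560663
Macaulay numerator sum_t t * PV_t:
  t * PV_t at t = 0.5000: 1.755652
  t * PV_t at t = 1.0000: 3.377877
  t * PV_t at t = 1.5000: 4.874282
  t * PV_t at t = 2.0000: 6.252085
  t * PV_t at t = 2.5000: 7.518140
  t * PV_t at t = 3.0000: 8.678949
  t * PV_t at t = 3.5000: 9.740684
  t * PV_t at t = 4.0000: 10.709197
  t * PV_t at t = 4.5000: 11.590040
  t * PV_t at t = 5.0000: 351.798816
Macaulay duration D = (sum_t t * PV_t) / P = 416.295723 / 97.560663 = 4.267045


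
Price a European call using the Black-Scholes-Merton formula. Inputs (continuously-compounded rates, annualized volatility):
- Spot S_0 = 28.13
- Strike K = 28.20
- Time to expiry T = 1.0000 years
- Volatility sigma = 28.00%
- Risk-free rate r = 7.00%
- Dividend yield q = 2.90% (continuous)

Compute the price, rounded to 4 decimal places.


d1 = (ln(S/K) + (r - q + 0.5*sigma^2) * T) / (sigma * sqrt(T)) = 0.27755230
d2 = d1 - sigma * sqrt(T) = -0.00244770
exp(-rT) = 0.93239382; exp(-qT) = 0.97141646
C = S_0 * exp(-qT) * N(d1) - K * exp(-rT) * N(d2)
N(d1) = 0.60932197; N(d2) = 0.49902351
C = 28.1300 * 0.97141646 * 0.60932197 - 28.2000 * 0.93239382 * 0.49902351 = 3.5292

Answer: Price = 3.5292


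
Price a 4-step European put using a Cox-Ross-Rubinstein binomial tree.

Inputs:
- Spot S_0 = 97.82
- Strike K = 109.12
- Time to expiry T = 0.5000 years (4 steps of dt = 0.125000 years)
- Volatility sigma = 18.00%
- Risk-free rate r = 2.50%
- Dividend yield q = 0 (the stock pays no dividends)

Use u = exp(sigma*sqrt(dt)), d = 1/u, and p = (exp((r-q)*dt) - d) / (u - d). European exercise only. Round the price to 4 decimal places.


Answer: Price = V(0,0) = 11.5774

Derivation:
dt = T/N = 0.125000
u = exp(sigma*sqrt(dt)) = 1.065708; d = 1/u = 0.938343
p = (exp((r-q)*dt) - d) / (u - d) = 0.508670
Discount per step: exp(-r*dt) = 0.996880
Stock lattice S(k, i) with i counting down-moves:
  k=0: S(0,0) = 97.8200
  k=1: S(1,0) = 104.2476; S(1,1) = 91.7887
  k=2: S(2,0) = 111.0975; S(2,1) = 97.8200; S(2,2) = 86.1293
  k=3: S(3,0) = 118.3975; S(3,1) = 104.2476; S(3,2) = 91.7887; S(3,3) = 80.8188
  k=4: S(4,0) = 126.1772; S(4,1) = 111.0975; S(4,2) = 97.8200; S(4,3) = 86.1293; S(4,4) = 75.8358
Terminal payoffs V(N, i) = max(K - S_T, 0):
  V(4,0) = 0.000000; V(4,1) = 0.000000; V(4,2) = 11.300000; V(4,3) = 22.990685; V(4,4) = 33.284190
Backward induction: V(k, i) = exp(-r*dt) * [p * V(k+1, i) + (1-p) * V(k+1, i+1)].
  V(3,0) = exp(-r*dt) * [p*0.000000 + (1-p)*0.000000] = 0.000000
  V(3,1) = exp(-r*dt) * [p*0.000000 + (1-p)*11.300000] = 5.534711
  V(3,2) = exp(-r*dt) * [p*11.300000 + (1-p)*22.990685] = 16.990809
  V(3,3) = exp(-r*dt) * [p*22.990685 + (1-p)*33.284190] = 27.960683
  V(2,0) = exp(-r*dt) * [p*0.000000 + (1-p)*5.534711] = 2.710887
  V(2,1) = exp(-r*dt) * [p*5.534711 + (1-p)*16.990809] = 11.128609
  V(2,2) = exp(-r*dt) * [p*16.990809 + (1-p)*27.960683] = 22.310811
  V(1,0) = exp(-r*dt) * [p*2.710887 + (1-p)*11.128609] = 6.825407
  V(1,1) = exp(-r*dt) * [p*11.128609 + (1-p)*22.310811] = 16.570900
  V(0,0) = exp(-r*dt) * [p*6.825407 + (1-p)*16.570900] = 11.577428


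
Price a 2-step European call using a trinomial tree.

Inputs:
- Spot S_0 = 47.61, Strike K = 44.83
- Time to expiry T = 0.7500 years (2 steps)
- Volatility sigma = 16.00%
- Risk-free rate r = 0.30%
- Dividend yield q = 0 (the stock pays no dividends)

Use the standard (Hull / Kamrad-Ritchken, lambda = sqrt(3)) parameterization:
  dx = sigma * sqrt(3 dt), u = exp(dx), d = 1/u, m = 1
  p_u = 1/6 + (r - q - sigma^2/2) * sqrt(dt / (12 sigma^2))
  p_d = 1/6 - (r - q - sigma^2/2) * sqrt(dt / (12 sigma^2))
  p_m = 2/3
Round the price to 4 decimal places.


dt = T/N = 0.375000; dx = sigma*sqrt(3*dt) = 0.169706
u = exp(dx) = 1.184956; d = 1/u = 0.843913
p_u = 0.155839, p_m = 0.666667, p_d = 0.177494
Discount per step: exp(-r*dt) = 0.998876
Stock lattice S(k, j) with j the centered position index:
  k=0: S(0,+0) = 47.6100
  k=1: S(1,-1) = 40.1787; S(1,+0) = 47.6100; S(1,+1) = 56.4158
  k=2: S(2,-2) = 33.9073; S(2,-1) = 40.1787; S(2,+0) = 47.6100; S(2,+1) = 56.4158; S(2,+2) = 66.8502
Terminal payoffs V(N, j) = max(S_T - K, 0):
  V(2,-2) = 0.000000; V(2,-1) = 0.000000; V(2,+0) = 2.780000; V(2,+1) = 11.585754; V(2,+2) = 22.020185
Backward induction: V(k, j) = exp(-r*dt) * [p_u * V(k+1, j+1) + p_m * V(k+1, j) + p_d * V(k+1, j-1)]
  V(1,-1) = exp(-r*dt) * [p_u*2.780000 + p_m*0.000000 + p_d*0.000000] = 0.432746
  V(1,+0) = exp(-r*dt) * [p_u*11.585754 + p_m*2.780000 + p_d*0.000000] = 3.654733
  V(1,+1) = exp(-r*dt) * [p_u*22.020185 + p_m*11.585754 + p_d*2.780000] = 11.635778
  V(0,+0) = exp(-r*dt) * [p_u*11.635778 + p_m*3.654733 + p_d*0.432746] = 4.321743

Answer: Price = V(0,0) = 4.3217


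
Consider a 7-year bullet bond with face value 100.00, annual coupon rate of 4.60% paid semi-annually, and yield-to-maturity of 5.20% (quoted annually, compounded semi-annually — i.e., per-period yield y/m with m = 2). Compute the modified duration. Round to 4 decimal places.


Answer: Modified duration = 5.8901

Derivation:
Coupon per period c = face * coupon_rate / m = 2.300000
Periods per year m = 2; per-period yield y/m = 0.026000
Number of cashflows N = 14
Cashflows (t years, CF_t, discount factor 1/(1+y/m)^(m*t), PV):
  t = 0.5000: CF_t = 2.300000, DF = 0.974659, PV = 2.241715
  t = 1.0000: CF_t = 2.300000, DF = 0.949960, PV = 2.184908
  t = 1.5000: CF_t = 2.300000, DF = 0.925887, PV = 2.129540
  t = 2.0000: CF_t = 2.300000, DF = 0.902424, PV = 2.075575
  t = 2.5000: CF_t = 2.300000, DF = 0.879555, PV = 2.022977
  t = 3.0000: CF_t = 2.300000, DF = 0.857266, PV = 1.971713
  t = 3.5000: CF_t = 2.300000, DF = 0.835542, PV = 1.921747
  t = 4.0000: CF_t = 2.300000, DF = 0.814369, PV = 1.873048
  t = 4.5000: CF_t = 2.300000, DF = 0.793732, PV = 1.825583
  t = 5.0000: CF_t = 2.300000, DF = 0.773618, PV = 1.779321
  t = 5.5000: CF_t = 2.300000, DF = 0.754013, PV = 1.734231
  t = 6.0000: CF_t = 2.300000, DF = 0.734906, PV = 1.690283
  t = 6.5000: CF_t = 2.300000, DF = 0.716282, PV = 1.647450
  t = 7.0000: CF_t = 102.300000, DF = 0.698131, PV = 71.418806
Price P = sum_t PV_t = 96.516897
First compute Macaulay numerator sum_t t * PV_t:
  t * PV_t at t = 0.5000: 1.120858
  t * PV_t at t = 1.0000: 2.184908
  t * PV_t at t = 1.5000: 3.194310
  t * PV_t at t = 2.0000: 4.151150
  t * PV_t at t = 2.5000: 5.057444
  t * PV_t at t = 3.0000: 5.915139
  t * PV_t at t = 3.5000: 6.726116
  t * PV_t at t = 4.0000: 7.492193
  t * PV_t at t = 4.5000: 8.215124
  t * PV_t at t = 5.0000: 8.896603
  t * PV_t at t = 5.5000: 9.538269
  t * PV_t at t = 6.0000: 10.141700
  t * PV_t at t = 6.5000: 10.708423
  t * PV_t at t = 7.0000: 499.931639
Macaulay duration D = 583.273873 / 96.516897 = 6.043231
Modified duration = D / (1 + y/m) = 6.043231 / (1 + 0.026000) = 5.890088


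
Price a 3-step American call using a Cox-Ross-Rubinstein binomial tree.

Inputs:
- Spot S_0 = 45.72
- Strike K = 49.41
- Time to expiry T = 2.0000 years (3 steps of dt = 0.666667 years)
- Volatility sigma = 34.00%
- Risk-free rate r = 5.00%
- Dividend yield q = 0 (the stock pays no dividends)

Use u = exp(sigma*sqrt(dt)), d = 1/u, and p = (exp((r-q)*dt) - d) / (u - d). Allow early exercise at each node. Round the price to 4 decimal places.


Answer: Price = V(0,0) = 9.6273

Derivation:
dt = T/N = 0.666667
u = exp(sigma*sqrt(dt)) = 1.319970; d = 1/u = 0.757593
p = (exp((r-q)*dt) - d) / (u - d) = 0.491311
Discount per step: exp(-r*dt) = 0.967216
Stock lattice S(k, i) with i counting down-moves:
  k=0: S(0,0) = 45.7200
  k=1: S(1,0) = 60.3490; S(1,1) = 34.6372
  k=2: S(2,0) = 79.6589; S(2,1) = 45.7200; S(2,2) = 26.2409
  k=3: S(3,0) = 105.1473; S(3,1) = 60.3490; S(3,2) = 34.6372; S(3,3) = 19.8799
Terminal payoffs V(N, i) = max(S_T - K, 0):
  V(3,0) = 55.737313; V(3,1) = 10.939018; V(3,2) = 0.000000; V(3,3) = 0.000000
Backward induction: V(k, i) = exp(-r*dt) * [p * V(k+1, i) + (1-p) * V(k+1, i+1)]; then take max(V_cont, immediate exercise) for American.
  V(2,0) = exp(-r*dt) * [p*55.737313 + (1-p)*10.939018] = 31.868732; exercise = 30.248880; V(2,0) = max -> 31.868732
  V(2,1) = exp(-r*dt) * [p*10.939018 + (1-p)*0.000000] = 5.198267; exercise = 0.000000; V(2,1) = max -> 5.198267
  V(2,2) = exp(-r*dt) * [p*0.000000 + (1-p)*0.000000] = 0.000000; exercise = 0.000000; V(2,2) = max -> 0.000000
  V(1,0) = exp(-r*dt) * [p*31.868732 + (1-p)*5.198267] = 17.701765; exercise = 10.939018; V(1,0) = max -> 17.701765
  V(1,1) = exp(-r*dt) * [p*5.198267 + (1-p)*0.000000] = 2.470238; exercise = 0.000000; V(1,1) = max -> 2.470238
  V(0,0) = exp(-r*dt) * [p*17.701765 + (1-p)*2.470238] = 9.627339; exercise = 0.000000; V(0,0) = max -> 9.627339


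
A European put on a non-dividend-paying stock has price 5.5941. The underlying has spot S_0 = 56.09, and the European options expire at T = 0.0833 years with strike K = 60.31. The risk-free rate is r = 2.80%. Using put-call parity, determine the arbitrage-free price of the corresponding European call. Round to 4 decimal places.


Answer: Call price = 1.5146

Derivation:
Put-call parity: C - P = S_0 * exp(-qT) - K * exp(-rT).
S_0 * exp(-qT) = 56.0900 * 1.00000000 = 56.09000000
K * exp(-rT) = 60.3100 * 0.99767032 = 60.16949687
C = P + S*exp(-qT) - K*exp(-rT)
C = 5.5941 + 56.09000000 - 60.16949687 = 1.5146


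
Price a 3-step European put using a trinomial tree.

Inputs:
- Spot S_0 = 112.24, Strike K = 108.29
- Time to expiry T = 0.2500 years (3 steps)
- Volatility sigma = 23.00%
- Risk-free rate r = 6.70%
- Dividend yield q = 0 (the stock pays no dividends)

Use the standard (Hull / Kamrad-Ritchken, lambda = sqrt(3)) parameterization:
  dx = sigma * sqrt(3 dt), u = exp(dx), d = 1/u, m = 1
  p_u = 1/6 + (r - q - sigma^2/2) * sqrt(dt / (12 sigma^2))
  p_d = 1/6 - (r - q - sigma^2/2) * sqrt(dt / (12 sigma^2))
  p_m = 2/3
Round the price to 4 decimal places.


Answer: Price = V(0,0) = 2.7120

Derivation:
dt = T/N = 0.083333; dx = sigma*sqrt(3*dt) = 0.115000
u = exp(dx) = 1.121873; d = 1/u = 0.891366
p_u = 0.181359, p_m = 0.666667, p_d = 0.151975
Discount per step: exp(-r*dt) = 0.994432
Stock lattice S(k, j) with j the centered position index:
  k=0: S(0,+0) = 112.2400
  k=1: S(1,-1) = 100.0469; S(1,+0) = 112.2400; S(1,+1) = 125.9191
  k=2: S(2,-2) = 89.1785; S(2,-1) = 100.0469; S(2,+0) = 112.2400; S(2,+1) = 125.9191; S(2,+2) = 141.2653
  k=3: S(3,-3) = 79.4907; S(3,-2) = 89.1785; S(3,-1) = 100.0469; S(3,+0) = 112.2400; S(3,+1) = 125.9191; S(3,+2) = 141.2653; S(3,+3) = 158.4817
Terminal payoffs V(N, j) = max(K - S_T, 0):
  V(3,-3) = 28.799348; V(3,-2) = 19.111548; V(3,-1) = 8.243064; V(3,+0) = 0.000000; V(3,+1) = 0.000000; V(3,+2) = 0.000000; V(3,+3) = 0.000000
Backward induction: V(k, j) = exp(-r*dt) * [p_u * V(k+1, j+1) + p_m * V(k+1, j) + p_d * V(k+1, j-1)]
  V(2,-2) = exp(-r*dt) * [p_u*8.243064 + p_m*19.111548 + p_d*28.799348] = 18.509122
  V(2,-1) = exp(-r*dt) * [p_u*0.000000 + p_m*8.243064 + p_d*19.111548] = 8.353078
  V(2,+0) = exp(-r*dt) * [p_u*0.000000 + p_m*0.000000 + p_d*8.243064] = 1.245762
  V(2,+1) = exp(-r*dt) * [p_u*0.000000 + p_m*0.000000 + p_d*0.000000] = 0.000000
  V(2,+2) = exp(-r*dt) * [p_u*0.000000 + p_m*0.000000 + p_d*0.000000] = 0.000000
  V(1,-1) = exp(-r*dt) * [p_u*1.245762 + p_m*8.353078 + p_d*18.509122] = 8.559641
  V(1,+0) = exp(-r*dt) * [p_u*0.000000 + p_m*1.245762 + p_d*8.353078] = 2.088272
  V(1,+1) = exp(-r*dt) * [p_u*0.000000 + p_m*0.000000 + p_d*1.245762] = 0.188270
  V(0,+0) = exp(-r*dt) * [p_u*0.188270 + p_m*2.088272 + p_d*8.559641] = 2.711990


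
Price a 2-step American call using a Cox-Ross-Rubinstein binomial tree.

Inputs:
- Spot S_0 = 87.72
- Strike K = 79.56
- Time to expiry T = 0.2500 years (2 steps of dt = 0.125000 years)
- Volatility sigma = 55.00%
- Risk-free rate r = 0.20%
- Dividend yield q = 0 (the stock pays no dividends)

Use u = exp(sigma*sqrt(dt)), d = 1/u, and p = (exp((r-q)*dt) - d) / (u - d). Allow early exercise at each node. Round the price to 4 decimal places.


Answer: Price = V(0,0) = 14.2301

Derivation:
dt = T/N = 0.125000
u = exp(sigma*sqrt(dt)) = 1.214648; d = 1/u = 0.823284
p = (exp((r-q)*dt) - d) / (u - d) = 0.452178
Discount per step: exp(-r*dt) = 0.999750
Stock lattice S(k, i) with i counting down-moves:
  k=0: S(0,0) = 87.7200
  k=1: S(1,0) = 106.5489; S(1,1) = 72.2185
  k=2: S(2,0) = 129.4194; S(2,1) = 87.7200; S(2,2) = 59.4563
Terminal payoffs V(N, i) = max(S_T - K, 0):
  V(2,0) = 49.859447; V(2,1) = 8.160000; V(2,2) = 0.000000
Backward induction: V(k, i) = exp(-r*dt) * [p * V(k+1, i) + (1-p) * V(k+1, i+1)]; then take max(V_cont, immediate exercise) for American.
  V(1,0) = exp(-r*dt) * [p*49.859447 + (1-p)*8.160000] = 27.008815; exercise = 26.988927; V(1,0) = max -> 27.008815
  V(1,1) = exp(-r*dt) * [p*8.160000 + (1-p)*0.000000] = 3.688849; exercise = 0.000000; V(1,1) = max -> 3.688849
  V(0,0) = exp(-r*dt) * [p*27.008815 + (1-p)*3.688849] = 14.230064; exercise = 8.160000; V(0,0) = max -> 14.230064


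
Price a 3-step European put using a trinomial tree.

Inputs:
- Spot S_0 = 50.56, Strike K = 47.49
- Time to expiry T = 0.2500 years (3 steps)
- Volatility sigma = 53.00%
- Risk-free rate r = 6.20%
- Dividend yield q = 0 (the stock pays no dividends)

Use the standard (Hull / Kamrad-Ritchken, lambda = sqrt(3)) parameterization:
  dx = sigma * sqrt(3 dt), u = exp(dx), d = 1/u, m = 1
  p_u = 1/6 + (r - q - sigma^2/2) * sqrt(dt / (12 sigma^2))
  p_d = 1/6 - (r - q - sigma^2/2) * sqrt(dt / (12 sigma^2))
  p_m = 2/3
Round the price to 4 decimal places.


dt = T/N = 0.083333; dx = sigma*sqrt(3*dt) = 0.265000
u = exp(dx) = 1.303431; d = 1/u = 0.767206
p_u = 0.154332, p_m = 0.666667, p_d = 0.179002
Discount per step: exp(-r*dt) = 0.994847
Stock lattice S(k, j) with j the centered position index:
  k=0: S(0,+0) = 50.5600
  k=1: S(1,-1) = 38.7899; S(1,+0) = 50.5600; S(1,+1) = 65.9015
  k=2: S(2,-2) = 29.7599; S(2,-1) = 38.7899; S(2,+0) = 50.5600; S(2,+1) = 65.9015; S(2,+2) = 85.8980
  k=3: S(3,-3) = 22.8319; S(3,-2) = 29.7599; S(3,-1) = 38.7899; S(3,+0) = 50.5600; S(3,+1) = 65.9015; S(3,+2) = 85.8980; S(3,+3) = 111.9621
Terminal payoffs V(N, j) = max(K - S_T, 0):
  V(3,-3) = 24.658053; V(3,-2) = 17.730133; V(3,-1) = 8.700067; V(3,+0) = 0.000000; V(3,+1) = 0.000000; V(3,+2) = 0.000000; V(3,+3) = 0.000000
Backward induction: V(k, j) = exp(-r*dt) * [p_u * V(k+1, j+1) + p_m * V(k+1, j) + p_d * V(k+1, j-1)]
  V(2,-2) = exp(-r*dt) * [p_u*8.700067 + p_m*17.730133 + p_d*24.658053] = 17.486037
  V(2,-1) = exp(-r*dt) * [p_u*0.000000 + p_m*8.700067 + p_d*17.730133] = 8.927522
  V(2,+0) = exp(-r*dt) * [p_u*0.000000 + p_m*0.000000 + p_d*8.700067] = 1.549300
  V(2,+1) = exp(-r*dt) * [p_u*0.000000 + p_m*0.000000 + p_d*0.000000] = 0.000000
  V(2,+2) = exp(-r*dt) * [p_u*0.000000 + p_m*0.000000 + p_d*0.000000] = 0.000000
  V(1,-1) = exp(-r*dt) * [p_u*1.549300 + p_m*8.927522 + p_d*17.486037] = 9.272782
  V(1,+0) = exp(-r*dt) * [p_u*0.000000 + p_m*1.549300 + p_d*8.927522] = 2.617349
  V(1,+1) = exp(-r*dt) * [p_u*0.000000 + p_m*0.000000 + p_d*1.549300] = 0.275898
  V(0,+0) = exp(-r*dt) * [p_u*0.275898 + p_m*2.617349 + p_d*9.272782] = 3.429557

Answer: Price = V(0,0) = 3.4296


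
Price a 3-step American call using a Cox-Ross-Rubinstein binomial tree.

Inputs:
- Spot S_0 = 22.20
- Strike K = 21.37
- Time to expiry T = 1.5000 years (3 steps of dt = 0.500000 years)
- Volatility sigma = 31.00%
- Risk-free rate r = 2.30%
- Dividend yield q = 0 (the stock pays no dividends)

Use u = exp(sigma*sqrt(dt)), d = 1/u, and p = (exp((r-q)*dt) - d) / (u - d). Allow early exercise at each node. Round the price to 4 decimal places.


dt = T/N = 0.500000
u = exp(sigma*sqrt(dt)) = 1.245084; d = 1/u = 0.803159
p = (exp((r-q)*dt) - d) / (u - d) = 0.471590
Discount per step: exp(-r*dt) = 0.988566
Stock lattice S(k, i) with i counting down-moves:
  k=0: S(0,0) = 22.2000
  k=1: S(1,0) = 27.6409; S(1,1) = 17.8301
  k=2: S(2,0) = 34.4152; S(2,1) = 22.2000; S(2,2) = 14.3204
  k=3: S(3,0) = 42.8498; S(3,1) = 27.6409; S(3,2) = 17.8301; S(3,3) = 11.5016
Terminal payoffs V(N, i) = max(S_T - K, 0):
  V(3,0) = 21.479826; V(3,1) = 6.270868; V(3,2) = 0.000000; V(3,3) = 0.000000
Backward induction: V(k, i) = exp(-r*dt) * [p * V(k+1, i) + (1-p) * V(k+1, i+1)]; then take max(V_cont, immediate exercise) for American.
  V(2,0) = exp(-r*dt) * [p*21.479826 + (1-p)*6.270868] = 13.289553; exercise = 13.045206; V(2,0) = max -> 13.289553
  V(2,1) = exp(-r*dt) * [p*6.270868 + (1-p)*0.000000] = 2.923466; exercise = 0.830000; V(2,1) = max -> 2.923466
  V(2,2) = exp(-r*dt) * [p*0.000000 + (1-p)*0.000000] = 0.000000; exercise = 0.000000; V(2,2) = max -> 0.000000
  V(1,0) = exp(-r*dt) * [p*13.289553 + (1-p)*2.923466] = 7.722689; exercise = 6.270868; V(1,0) = max -> 7.722689
  V(1,1) = exp(-r*dt) * [p*2.923466 + (1-p)*0.000000] = 1.362914; exercise = 0.000000; V(1,1) = max -> 1.362914
  V(0,0) = exp(-r*dt) * [p*7.722689 + (1-p)*1.362914] = 4.312245; exercise = 0.830000; V(0,0) = max -> 4.312245

Answer: Price = V(0,0) = 4.3122


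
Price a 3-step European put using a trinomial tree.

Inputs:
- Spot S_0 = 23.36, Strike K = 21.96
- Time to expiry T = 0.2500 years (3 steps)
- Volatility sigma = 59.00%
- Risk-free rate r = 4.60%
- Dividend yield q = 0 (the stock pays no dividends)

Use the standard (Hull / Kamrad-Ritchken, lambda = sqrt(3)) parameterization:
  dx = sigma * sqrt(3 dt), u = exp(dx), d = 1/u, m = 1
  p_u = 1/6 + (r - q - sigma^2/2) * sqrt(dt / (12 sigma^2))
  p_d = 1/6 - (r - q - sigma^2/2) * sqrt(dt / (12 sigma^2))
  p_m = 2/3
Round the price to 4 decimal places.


Answer: Price = V(0,0) = 1.8660

Derivation:
dt = T/N = 0.083333; dx = sigma*sqrt(3*dt) = 0.295000
u = exp(dx) = 1.343126; d = 1/u = 0.744532
p_u = 0.148581, p_m = 0.666667, p_d = 0.184753
Discount per step: exp(-r*dt) = 0.996174
Stock lattice S(k, j) with j the centered position index:
  k=0: S(0,+0) = 23.3600
  k=1: S(1,-1) = 17.3923; S(1,+0) = 23.3600; S(1,+1) = 31.3754
  k=2: S(2,-2) = 12.9491; S(2,-1) = 17.3923; S(2,+0) = 23.3600; S(2,+1) = 31.3754; S(2,+2) = 42.1412
  k=3: S(3,-3) = 9.6410; S(3,-2) = 12.9491; S(3,-1) = 17.3923; S(3,+0) = 23.3600; S(3,+1) = 31.3754; S(3,+2) = 42.1412; S(3,+3) = 56.6009
Terminal payoffs V(N, j) = max(K - S_T, 0):
  V(3,-3) = 12.318997; V(3,-2) = 9.010915; V(3,-1) = 4.567742; V(3,+0) = 0.000000; V(3,+1) = 0.000000; V(3,+2) = 0.000000; V(3,+3) = 0.000000
Backward induction: V(k, j) = exp(-r*dt) * [p_u * V(k+1, j+1) + p_m * V(k+1, j) + p_d * V(k+1, j-1)]
  V(2,-2) = exp(-r*dt) * [p_u*4.567742 + p_m*9.010915 + p_d*12.318997] = 8.927635
  V(2,-1) = exp(-r*dt) * [p_u*0.000000 + p_m*4.567742 + p_d*9.010915] = 4.691933
  V(2,+0) = exp(-r*dt) * [p_u*0.000000 + p_m*0.000000 + p_d*4.567742] = 0.840674
  V(2,+1) = exp(-r*dt) * [p_u*0.000000 + p_m*0.000000 + p_d*0.000000] = 0.000000
  V(2,+2) = exp(-r*dt) * [p_u*0.000000 + p_m*0.000000 + p_d*0.000000] = 0.000000
  V(1,-1) = exp(-r*dt) * [p_u*0.840674 + p_m*4.691933 + p_d*8.927635] = 4.883513
  V(1,+0) = exp(-r*dt) * [p_u*0.000000 + p_m*0.840674 + p_d*4.691933] = 1.421837
  V(1,+1) = exp(-r*dt) * [p_u*0.000000 + p_m*0.000000 + p_d*0.840674] = 0.154723
  V(0,+0) = exp(-r*dt) * [p_u*0.154723 + p_m*1.421837 + p_d*4.883513] = 1.865956


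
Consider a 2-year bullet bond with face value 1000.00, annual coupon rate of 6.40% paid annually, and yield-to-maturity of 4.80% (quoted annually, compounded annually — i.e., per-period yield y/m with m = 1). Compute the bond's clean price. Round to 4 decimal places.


Coupon per period c = face * coupon_rate / m = 64.000000
Periods per year m = 1; per-period yield y/m = 0.048000
Number of cashflows N = 2
Cashflows (t years, CF_t, discount factor 1/(1+y/m)^(m*t), PV):
  t = 1.0000: CF_t = 64.000000, DF = 0.954198, PV = 61.068702
  t = 2.0000: CF_t = 1064.000000, DF = 0.910495, PV = 968.766389
Price P = sum_t PV_t = 1029.835091

Answer: Price = 1029.8351


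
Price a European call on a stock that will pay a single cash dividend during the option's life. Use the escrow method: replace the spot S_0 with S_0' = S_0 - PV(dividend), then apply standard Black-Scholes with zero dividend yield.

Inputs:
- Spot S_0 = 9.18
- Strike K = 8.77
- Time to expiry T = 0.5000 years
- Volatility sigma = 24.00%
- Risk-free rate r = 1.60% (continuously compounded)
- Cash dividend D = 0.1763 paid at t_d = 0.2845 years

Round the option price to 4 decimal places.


PV(D) = D * exp(-r * t_d) = 0.1763 * 0.99545834 = 0.17549931
S_0' = S_0 - PV(D) = 9.1800 - 0.17549931 = 9.00450069
d1 = (ln(S_0'/K) + (r + sigma^2/2)*T) / (sigma*sqrt(T)) = 0.28748442
d2 = d1 - sigma*sqrt(T) = 0.11777879
exp(-rT) = 0.99203191
N(d1) = 0.61312928; N(d2) = 0.54687853
C = S_0' * N(d1) - K * exp(-rT) * N(d2) = 9.00450069 * 0.61312928 - 8.7700 * 0.99203191 * 0.54687853 = 0.7630

Answer: Price = 0.7630


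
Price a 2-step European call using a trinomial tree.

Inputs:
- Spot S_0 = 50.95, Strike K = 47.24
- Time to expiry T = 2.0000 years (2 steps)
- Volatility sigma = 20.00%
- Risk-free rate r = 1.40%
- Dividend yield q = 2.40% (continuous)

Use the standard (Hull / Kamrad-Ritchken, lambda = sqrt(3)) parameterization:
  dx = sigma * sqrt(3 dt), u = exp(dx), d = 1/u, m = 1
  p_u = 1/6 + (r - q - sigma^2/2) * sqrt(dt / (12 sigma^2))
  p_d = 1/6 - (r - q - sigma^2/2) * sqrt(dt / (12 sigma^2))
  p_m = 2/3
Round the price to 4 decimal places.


dt = T/N = 1.000000; dx = sigma*sqrt(3*dt) = 0.346410
u = exp(dx) = 1.413982; d = 1/u = 0.707222
p_u = 0.123365, p_m = 0.666667, p_d = 0.209968
Discount per step: exp(-r*dt) = 0.986098
Stock lattice S(k, j) with j the centered position index:
  k=0: S(0,+0) = 50.9500
  k=1: S(1,-1) = 36.0330; S(1,+0) = 50.9500; S(1,+1) = 72.0424
  k=2: S(2,-2) = 25.4833; S(2,-1) = 36.0330; S(2,+0) = 50.9500; S(2,+1) = 72.0424; S(2,+2) = 101.8667
Terminal payoffs V(N, j) = max(S_T - K, 0):
  V(2,-2) = 0.000000; V(2,-1) = 0.000000; V(2,+0) = 3.710000; V(2,+1) = 24.802406; V(2,+2) = 54.626699
Backward induction: V(k, j) = exp(-r*dt) * [p_u * V(k+1, j+1) + p_m * V(k+1, j) + p_d * V(k+1, j-1)]
  V(1,-1) = exp(-r*dt) * [p_u*3.710000 + p_m*0.000000 + p_d*0.000000] = 0.451323
  V(1,+0) = exp(-r*dt) * [p_u*24.802406 + p_m*3.710000 + p_d*0.000000] = 5.456168
  V(1,+1) = exp(-r*dt) * [p_u*54.626699 + p_m*24.802406 + p_d*3.710000] = 23.718568
  V(0,+0) = exp(-r*dt) * [p_u*23.718568 + p_m*5.456168 + p_d*0.451323] = 6.565693

Answer: Price = V(0,0) = 6.5657


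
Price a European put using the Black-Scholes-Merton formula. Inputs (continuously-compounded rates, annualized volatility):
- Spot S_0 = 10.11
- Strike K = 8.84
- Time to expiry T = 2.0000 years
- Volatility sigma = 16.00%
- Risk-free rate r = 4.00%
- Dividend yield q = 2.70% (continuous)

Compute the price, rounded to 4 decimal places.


Answer: Price = 0.2809

Derivation:
d1 = (ln(S/K) + (r - q + 0.5*sigma^2) * T) / (sigma * sqrt(T)) = 0.82129638
d2 = d1 - sigma * sqrt(T) = 0.59502221
exp(-rT) = 0.92311635; exp(-qT) = 0.94743211
P = K * exp(-rT) * N(-d2) - S_0 * exp(-qT) * N(-d1)
N(-d1) = 0.20573873; N(-d2) = 0.27591431
P = 8.8400 * 0.92311635 * 0.27591431 - 10.1100 * 0.94743211 * 0.20573873 = 0.2809


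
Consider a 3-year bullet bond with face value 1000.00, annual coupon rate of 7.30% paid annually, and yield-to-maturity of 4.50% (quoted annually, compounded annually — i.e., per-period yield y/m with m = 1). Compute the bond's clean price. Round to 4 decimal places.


Answer: Price = 1076.9710

Derivation:
Coupon per period c = face * coupon_rate / m = 73.000000
Periods per year m = 1; per-period yield y/m = 0.045000
Number of cashflows N = 3
Cashflows (t years, CF_t, discount factor 1/(1+y/m)^(m*t), PV):
  t = 1.0000: CF_t = 73.000000, DF = 0.956938, PV = 69.856459
  t = 2.0000: CF_t = 73.000000, DF = 0.915730, PV = 66.848286
  t = 3.0000: CF_t = 1073.000000, DF = 0.876297, PV = 940.266256
Price P = sum_t PV_t = 1076.971002


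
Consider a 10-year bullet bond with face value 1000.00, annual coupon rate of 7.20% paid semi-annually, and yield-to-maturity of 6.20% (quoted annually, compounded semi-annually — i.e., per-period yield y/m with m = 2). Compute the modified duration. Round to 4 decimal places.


Coupon per period c = face * coupon_rate / m = 36.000000
Periods per year m = 2; per-period yield y/m = 0.031000
Number of cashflows N = 20
Cashflows (t years, CF_t, discount factor 1/(1+y/m)^(m*t), PV):
  t = 0.5000: CF_t = 36.000000, DF = 0.969932, PV = 34.917556
  t = 1.0000: CF_t = 36.000000, DF = 0.940768, PV = 33.867658
  t = 1.5000: CF_t = 36.000000, DF = 0.912481, PV = 32.849329
  t = 2.0000: CF_t = 36.000000, DF = 0.885045, PV = 31.861619
  t = 2.5000: CF_t = 36.000000, DF = 0.858434, PV = 30.903607
  t = 3.0000: CF_t = 36.000000, DF = 0.832622, PV = 29.974401
  t = 3.5000: CF_t = 36.000000, DF = 0.807587, PV = 29.073134
  t = 4.0000: CF_t = 36.000000, DF = 0.783305, PV = 28.198966
  t = 4.5000: CF_t = 36.000000, DF = 0.759752, PV = 27.351082
  t = 5.0000: CF_t = 36.000000, DF = 0.736908, PV = 26.528693
  t = 5.5000: CF_t = 36.000000, DF = 0.714751, PV = 25.731031
  t = 6.0000: CF_t = 36.000000, DF = 0.693260, PV = 24.957353
  t = 6.5000: CF_t = 36.000000, DF = 0.672415, PV = 24.206938
  t = 7.0000: CF_t = 36.000000, DF = 0.652197, PV = 23.479086
  t = 7.5000: CF_t = 36.000000, DF = 0.632587, PV = 22.773119
  t = 8.0000: CF_t = 36.000000, DF = 0.613566, PV = 22.088380
  t = 8.5000: CF_t = 36.000000, DF = 0.595117, PV = 21.424228
  t = 9.0000: CF_t = 36.000000, DF = 0.577224, PV = 20.780047
  t = 9.5000: CF_t = 36.000000, DF = 0.559868, PV = 20.155235
  t = 10.0000: CF_t = 1036.000000, DF = 0.543034, PV = 562.582799
Price P = sum_t PV_t = 1073.704260
First compute Macaulay numerator sum_t t * PV_t:
  t * PV_t at t = 0.5000: 17.458778
  t * PV_t at t = 1.0000: 33.867658
  t * PV_t at t = 1.5000: 49.273994
  t * PV_t at t = 2.0000: 63.723238
  t * PV_t at t = 2.5000: 77.259018
  t * PV_t at t = 3.0000: 89.923202
  t * PV_t at t = 3.5000: 101.755968
  t * PV_t at t = 4.0000: 112.795863
  t * PV_t at t = 4.5000: 123.079869
  t * PV_t at t = 5.0000: 132.643463
  t * PV_t at t = 5.5000: 141.520669
  t * PV_t at t = 6.0000: 149.744116
  t * PV_t at t = 6.5000: 157.345095
  t * PV_t at t = 7.0000: 164.353602
  t * PV_t at t = 7.5000: 170.798395
  t * PV_t at t = 8.0000: 176.707036
  t * PV_t at t = 8.5000: 182.105942
  t * PV_t at t = 9.0000: 187.020423
  t * PV_t at t = 9.5000: 191.474730
  t * PV_t at t = 10.0000: 5625.827994
Macaulay duration D = 7948.679053 / 1073.704260 = 7.403043
Modified duration = D / (1 + y/m) = 7.403043 / (1 + 0.031000) = 7.180449

Answer: Modified duration = 7.1804


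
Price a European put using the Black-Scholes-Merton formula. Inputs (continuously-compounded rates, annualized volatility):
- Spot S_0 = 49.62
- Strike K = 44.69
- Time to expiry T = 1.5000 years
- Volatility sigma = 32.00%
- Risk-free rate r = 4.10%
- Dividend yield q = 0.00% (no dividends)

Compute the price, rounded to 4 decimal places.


d1 = (ln(S/K) + (r - q + 0.5*sigma^2) * T) / (sigma * sqrt(T)) = 0.61988475
d2 = d1 - sigma * sqrt(T) = 0.22796639
exp(-rT) = 0.94035295; exp(-qT) = 1.00000000
P = K * exp(-rT) * N(-d2) - S_0 * exp(-qT) * N(-d1)
N(-d1) = 0.26766683; N(-d2) = 0.40983618
P = 44.6900 * 0.94035295 * 0.40983618 - 49.6200 * 1.00000000 * 0.26766683 = 3.9415

Answer: Price = 3.9415


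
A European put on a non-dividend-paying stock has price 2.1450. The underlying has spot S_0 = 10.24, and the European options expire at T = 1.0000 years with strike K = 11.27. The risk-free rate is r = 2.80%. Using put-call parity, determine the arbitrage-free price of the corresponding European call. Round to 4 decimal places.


Answer: Call price = 1.4262

Derivation:
Put-call parity: C - P = S_0 * exp(-qT) - K * exp(-rT).
S_0 * exp(-qT) = 10.2400 * 1.00000000 = 10.24000000
K * exp(-rT) = 11.2700 * 0.97238837 = 10.95881689
C = P + S*exp(-qT) - K*exp(-rT)
C = 2.1450 + 10.24000000 - 10.95881689 = 1.4262


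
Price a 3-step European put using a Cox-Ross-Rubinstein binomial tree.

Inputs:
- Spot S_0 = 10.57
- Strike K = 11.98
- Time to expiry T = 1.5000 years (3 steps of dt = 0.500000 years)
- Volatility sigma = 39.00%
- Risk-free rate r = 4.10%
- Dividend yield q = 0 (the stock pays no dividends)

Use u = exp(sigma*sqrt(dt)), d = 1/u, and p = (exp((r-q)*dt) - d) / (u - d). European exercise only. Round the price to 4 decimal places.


Answer: Price = V(0,0) = 2.5159

Derivation:
dt = T/N = 0.500000
u = exp(sigma*sqrt(dt)) = 1.317547; d = 1/u = 0.758986
p = (exp((r-q)*dt) - d) / (u - d) = 0.468571
Discount per step: exp(-r*dt) = 0.979709
Stock lattice S(k, i) with i counting down-moves:
  k=0: S(0,0) = 10.5700
  k=1: S(1,0) = 13.9265; S(1,1) = 8.0225
  k=2: S(2,0) = 18.3488; S(2,1) = 10.5700; S(2,2) = 6.0890
  k=3: S(3,0) = 24.1754; S(3,1) = 13.9265; S(3,2) = 8.0225; S(3,3) = 4.6214
Terminal payoffs V(N, i) = max(K - S_T, 0):
  V(3,0) = 0.000000; V(3,1) = 0.000000; V(3,2) = 3.957516; V(3,3) = 7.358567
Backward induction: V(k, i) = exp(-r*dt) * [p * V(k+1, i) + (1-p) * V(k+1, i+1)].
  V(2,0) = exp(-r*dt) * [p*0.000000 + (1-p)*0.000000] = 0.000000
  V(2,1) = exp(-r*dt) * [p*0.000000 + (1-p)*3.957516] = 2.060463
  V(2,2) = exp(-r*dt) * [p*3.957516 + (1-p)*7.358567] = 5.647955
  V(1,0) = exp(-r*dt) * [p*0.000000 + (1-p)*2.060463] = 1.072771
  V(1,1) = exp(-r*dt) * [p*2.060463 + (1-p)*5.647955] = 3.886466
  V(0,0) = exp(-r*dt) * [p*1.072771 + (1-p)*3.886466] = 2.515941


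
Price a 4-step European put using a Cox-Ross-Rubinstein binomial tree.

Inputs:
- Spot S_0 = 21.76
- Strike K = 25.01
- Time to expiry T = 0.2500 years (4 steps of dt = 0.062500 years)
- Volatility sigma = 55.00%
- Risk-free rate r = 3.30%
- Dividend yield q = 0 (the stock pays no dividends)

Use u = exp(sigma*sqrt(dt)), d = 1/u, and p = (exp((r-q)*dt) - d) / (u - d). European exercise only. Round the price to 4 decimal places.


Answer: Price = V(0,0) = 4.4815

Derivation:
dt = T/N = 0.062500
u = exp(sigma*sqrt(dt)) = 1.147402; d = 1/u = 0.871534
p = (exp((r-q)*dt) - d) / (u - d) = 0.473163
Discount per step: exp(-r*dt) = 0.997940
Stock lattice S(k, i) with i counting down-moves:
  k=0: S(0,0) = 21.7600
  k=1: S(1,0) = 24.9675; S(1,1) = 18.9646
  k=2: S(2,0) = 28.6477; S(2,1) = 21.7600; S(2,2) = 16.5283
  k=3: S(3,0) = 32.8704; S(3,1) = 24.9675; S(3,2) = 18.9646; S(3,3) = 14.4050
  k=4: S(4,0) = 37.7156; S(4,1) = 28.6477; S(4,2) = 21.7600; S(4,3) = 16.5283; S(4,4) = 12.5544
Terminal payoffs V(N, i) = max(K - S_T, 0):
  V(4,0) = 0.000000; V(4,1) = 0.000000; V(4,2) = 3.250000; V(4,3) = 8.481711; V(4,4) = 12.455572
Backward induction: V(k, i) = exp(-r*dt) * [p * V(k+1, i) + (1-p) * V(k+1, i+1)].
  V(3,0) = exp(-r*dt) * [p*0.000000 + (1-p)*0.000000] = 0.000000
  V(3,1) = exp(-r*dt) * [p*0.000000 + (1-p)*3.250000] = 1.708692
  V(3,2) = exp(-r*dt) * [p*3.250000 + (1-p)*8.481711] = 5.993883
  V(3,3) = exp(-r*dt) * [p*8.481711 + (1-p)*12.455572] = 10.553498
  V(2,0) = exp(-r*dt) * [p*0.000000 + (1-p)*1.708692] = 0.898347
  V(2,1) = exp(-r*dt) * [p*1.708692 + (1-p)*5.993883] = 3.958116
  V(2,2) = exp(-r*dt) * [p*5.993883 + (1-p)*10.553498] = 8.378757
  V(1,0) = exp(-r*dt) * [p*0.898347 + (1-p)*3.958116] = 2.505174
  V(1,1) = exp(-r*dt) * [p*3.958116 + (1-p)*8.378757] = 6.274119
  V(0,0) = exp(-r*dt) * [p*2.505174 + (1-p)*6.274119] = 4.481540


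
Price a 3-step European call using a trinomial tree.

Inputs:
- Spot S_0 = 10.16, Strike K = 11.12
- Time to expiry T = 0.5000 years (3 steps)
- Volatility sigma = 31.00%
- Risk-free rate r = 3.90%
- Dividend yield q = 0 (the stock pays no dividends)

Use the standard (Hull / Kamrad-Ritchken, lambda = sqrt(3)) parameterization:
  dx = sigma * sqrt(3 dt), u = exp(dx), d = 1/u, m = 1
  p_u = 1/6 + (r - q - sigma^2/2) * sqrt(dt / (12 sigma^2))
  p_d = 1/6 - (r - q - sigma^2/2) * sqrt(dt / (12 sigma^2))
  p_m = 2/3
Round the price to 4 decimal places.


Answer: Price = V(0,0) = 0.6251

Derivation:
dt = T/N = 0.166667; dx = sigma*sqrt(3*dt) = 0.219203
u = exp(dx) = 1.245084; d = 1/u = 0.803159
p_u = 0.163226, p_m = 0.666667, p_d = 0.170107
Discount per step: exp(-r*dt) = 0.993521
Stock lattice S(k, j) with j the centered position index:
  k=0: S(0,+0) = 10.1600
  k=1: S(1,-1) = 8.1601; S(1,+0) = 10.1600; S(1,+1) = 12.6501
  k=2: S(2,-2) = 6.5538; S(2,-1) = 8.1601; S(2,+0) = 10.1600; S(2,+1) = 12.6501; S(2,+2) = 15.7504
  k=3: S(3,-3) = 5.2638; S(3,-2) = 6.5538; S(3,-1) = 8.1601; S(3,+0) = 10.1600; S(3,+1) = 12.6501; S(3,+2) = 15.7504; S(3,+3) = 19.6106
Terminal payoffs V(N, j) = max(S_T - K, 0):
  V(3,-3) = 0.000000; V(3,-2) = 0.000000; V(3,-1) = 0.000000; V(3,+0) = 0.000000; V(3,+1) = 1.530055; V(3,+2) = 4.630382; V(3,+3) = 8.490551
Backward induction: V(k, j) = exp(-r*dt) * [p_u * V(k+1, j+1) + p_m * V(k+1, j) + p_d * V(k+1, j-1)]
  V(2,-2) = exp(-r*dt) * [p_u*0.000000 + p_m*0.000000 + p_d*0.000000] = 0.000000
  V(2,-1) = exp(-r*dt) * [p_u*0.000000 + p_m*0.000000 + p_d*0.000000] = 0.000000
  V(2,+0) = exp(-r*dt) * [p_u*1.530055 + p_m*0.000000 + p_d*0.000000] = 0.248127
  V(2,+1) = exp(-r*dt) * [p_u*4.630382 + p_m*1.530055 + p_d*0.000000] = 1.764331
  V(2,+2) = exp(-r*dt) * [p_u*8.490551 + p_m*4.630382 + p_d*1.530055] = 4.702410
  V(1,-1) = exp(-r*dt) * [p_u*0.248127 + p_m*0.000000 + p_d*0.000000] = 0.040238
  V(1,+0) = exp(-r*dt) * [p_u*1.764331 + p_m*0.248127 + p_d*0.000000] = 0.450465
  V(1,+1) = exp(-r*dt) * [p_u*4.702410 + p_m*1.764331 + p_d*0.248127] = 1.973118
  V(0,+0) = exp(-r*dt) * [p_u*1.973118 + p_m*0.450465 + p_d*0.040238] = 0.625143


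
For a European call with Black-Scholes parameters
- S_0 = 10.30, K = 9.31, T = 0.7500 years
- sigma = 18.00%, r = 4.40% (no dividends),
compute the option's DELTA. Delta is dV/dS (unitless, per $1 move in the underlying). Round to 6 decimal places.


d1 = 0.9379042546; d2 = 0.7820196819
phi(d1) = 0.2569764767; exp(-qT) = 1.0000000000; exp(-rT) = 0.9675385596
N(d1) = 0.8258531917
Delta = exp(-qT) * N(d1) = 1.0000000000 * 0.8258531917 = 0.825853

Answer: Delta = 0.825853


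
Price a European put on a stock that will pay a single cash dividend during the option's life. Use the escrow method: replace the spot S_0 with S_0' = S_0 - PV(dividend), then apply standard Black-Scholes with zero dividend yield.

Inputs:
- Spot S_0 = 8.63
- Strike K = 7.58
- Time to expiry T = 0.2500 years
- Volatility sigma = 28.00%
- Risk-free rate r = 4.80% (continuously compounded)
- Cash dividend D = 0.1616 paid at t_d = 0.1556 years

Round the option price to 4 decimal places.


PV(D) = D * exp(-r * t_d) = 0.1616 * 0.99255902 = 0.16039754
S_0' = S_0 - PV(D) = 8.6300 - 0.16039754 = 8.46960246
d1 = (ln(S_0'/K) + (r + sigma^2/2)*T) / (sigma*sqrt(T)) = 0.94835981
d2 = d1 - sigma*sqrt(T) = 0.80835981
exp(-rT) = 0.98807171
N(-d1) = 0.17147316; N(-d2) = 0.20944174
P = K * exp(-rT) * N(-d2) - S_0' * N(-d1) = 7.5800 * 0.98807171 * 0.20944174 - 8.46960246 * 0.17147316 = 0.1163

Answer: Price = 0.1163


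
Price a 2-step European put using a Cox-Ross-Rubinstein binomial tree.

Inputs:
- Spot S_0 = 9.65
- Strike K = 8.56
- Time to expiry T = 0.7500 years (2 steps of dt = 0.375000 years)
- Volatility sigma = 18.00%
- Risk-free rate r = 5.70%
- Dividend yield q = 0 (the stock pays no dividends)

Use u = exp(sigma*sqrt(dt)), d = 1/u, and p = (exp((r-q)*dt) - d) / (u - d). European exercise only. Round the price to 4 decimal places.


dt = T/N = 0.375000
u = exp(sigma*sqrt(dt)) = 1.116532; d = 1/u = 0.895631
p = (exp((r-q)*dt) - d) / (u - d) = 0.570276
Discount per step: exp(-r*dt) = 0.978852
Stock lattice S(k, i) with i counting down-moves:
  k=0: S(0,0) = 9.6500
  k=1: S(1,0) = 10.7745; S(1,1) = 8.6428
  k=2: S(2,0) = 12.0301; S(2,1) = 9.6500; S(2,2) = 7.7408
Terminal payoffs V(N, i) = max(K - S_T, 0):
  V(2,0) = 0.000000; V(2,1) = 0.000000; V(2,2) = 0.819209
Backward induction: V(k, i) = exp(-r*dt) * [p * V(k+1, i) + (1-p) * V(k+1, i+1)].
  V(1,0) = exp(-r*dt) * [p*0.000000 + (1-p)*0.000000] = 0.000000
  V(1,1) = exp(-r*dt) * [p*0.000000 + (1-p)*0.819209] = 0.344589
  V(0,0) = exp(-r*dt) * [p*0.000000 + (1-p)*0.344589] = 0.144947

Answer: Price = V(0,0) = 0.1449


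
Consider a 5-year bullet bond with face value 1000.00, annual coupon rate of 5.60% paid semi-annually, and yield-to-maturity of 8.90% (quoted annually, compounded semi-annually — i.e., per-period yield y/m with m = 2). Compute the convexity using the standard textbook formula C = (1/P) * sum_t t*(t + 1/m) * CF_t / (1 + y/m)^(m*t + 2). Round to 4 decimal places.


Coupon per period c = face * coupon_rate / m = 28.000000
Periods per year m = 2; per-period yield y/m = 0.044500
Number of cashflows N = 10
Cashflows (t years, CF_t, discount factor 1/(1+y/m)^(m*t), PV):
  t = 0.5000: CF_t = 28.000000, DF = 0.957396, PV = 26.807085
  t = 1.0000: CF_t = 28.000000, DF = 0.916607, PV = 25.664993
  t = 1.5000: CF_t = 28.000000, DF = 0.877556, PV = 24.571558
  t = 2.0000: CF_t = 28.000000, DF = 0.840168, PV = 23.524709
  t = 2.5000: CF_t = 28.000000, DF = 0.804374, PV = 22.522459
  t = 3.0000: CF_t = 28.000000, DF = 0.770104, PV = 21.562910
  t = 3.5000: CF_t = 28.000000, DF = 0.737294, PV = 20.644241
  t = 4.0000: CF_t = 28.000000, DF = 0.705883, PV = 19.764711
  t = 4.5000: CF_t = 28.000000, DF = 0.675809, PV = 18.922653
  t = 5.0000: CF_t = 1028.000000, DF = 0.647017, PV = 665.133270
Price P = sum_t PV_t = 869.118588
Convexity numerator sum_t t*(t + 1/m) * CF_t / (1+y/m)^(m*t + 2):
  t = 0.5000: term = 12.285779
  t = 1.0000: term = 35.287063
  t = 1.5000: term = 67.567378
  t = 2.0000: term = 107.814549
  t = 2.5000: term = 154.831808
  t = 3.0000: term = 207.529469
  t = 3.5000: term = 264.917146
  t = 4.0000: term = 326.096467
  t = 4.5000: term = 390.254269
  t = 5.0000: term = 16765.807549
Convexity = (1/P) * sum = 18332.391477 / 869.118588 = 21.093084

Answer: Convexity = 21.0931


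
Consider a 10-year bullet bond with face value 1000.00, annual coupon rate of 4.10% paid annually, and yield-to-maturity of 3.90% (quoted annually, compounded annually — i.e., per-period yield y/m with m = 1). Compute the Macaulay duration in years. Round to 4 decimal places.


Answer: Macaulay duration = 8.4166 years

Derivation:
Coupon per period c = face * coupon_rate / m = 41.000000
Periods per year m = 1; per-period yield y/m = 0.039000
Number of cashflows N = 10
Cashflows (t years, CF_t, discount factor 1/(1+y/m)^(m*t), PV):
  t = 1.0000: CF_t = 41.000000, DF = 0.962464, PV = 39.461020
  t = 2.0000: CF_t = 41.000000, DF = 0.926337, PV = 37.979808
  t = 3.0000: CF_t = 41.000000, DF = 0.891566, PV = 36.554194
  t = 4.0000: CF_t = 41.000000, DF = 0.858100, PV = 35.182093
  t = 5.0000: CF_t = 41.000000, DF = 0.825890, PV = 33.861494
  t = 6.0000: CF_t = 41.000000, DF = 0.794889, PV = 32.590466
  t = 7.0000: CF_t = 41.000000, DF = 0.765052, PV = 31.367147
  t = 8.0000: CF_t = 41.000000, DF = 0.736335, PV = 30.189747
  t = 9.0000: CF_t = 41.000000, DF = 0.708696, PV = 29.056542
  t = 10.0000: CF_t = 1041.000000, DF = 0.682094, PV = 710.060337
Price P = sum_t PV_t = 1016.302848
Macaulay numerator sum_t t * PV_t:
  t * PV_t at t = 1.0000: 39.461020
  t * PV_t at t = 2.0000: 75.959615
  t * PV_t at t = 3.0000: 109.662582
  t * PV_t at t = 4.0000: 140.728370
  t * PV_t at t = 5.0000: 169.307471
  t * PV_t at t = 6.0000: 195.542796
  t * PV_t at t = 7.0000: 219.570031
  t * PV_t at t = 8.0000: 241.517978
  t * PV_t at t = 9.0000: 261.508878
  t * PV_t at t = 10.0000: 7100.603365
Macaulay duration D = (sum_t t * PV_t) / P = 8553.862108 / 1016.302848 = 8.416647


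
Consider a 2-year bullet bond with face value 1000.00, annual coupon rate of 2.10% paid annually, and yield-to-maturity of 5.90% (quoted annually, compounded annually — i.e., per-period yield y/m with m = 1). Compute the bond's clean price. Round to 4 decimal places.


Coupon per period c = face * coupon_rate / m = 21.000000
Periods per year m = 1; per-period yield y/m = 0.059000
Number of cashflows N = 2
Cashflows (t years, CF_t, discount factor 1/(1+y/m)^(m*t), PV):
  t = 1.0000: CF_t = 21.000000, DF = 0.944287, PV = 19.830028
  t = 2.0000: CF_t = 1021.000000, DF = 0.891678, PV = 910.403297
Price P = sum_t PV_t = 930.233325

Answer: Price = 930.2333
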